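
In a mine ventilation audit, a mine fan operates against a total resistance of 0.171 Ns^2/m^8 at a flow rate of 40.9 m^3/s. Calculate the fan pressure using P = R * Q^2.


286.0505 Pa

Compute Q^2:
Q^2 = 40.9^2 = 1672.81
Compute pressure:
P = R * Q^2 = 0.171 * 1672.81
= 286.0505 Pa


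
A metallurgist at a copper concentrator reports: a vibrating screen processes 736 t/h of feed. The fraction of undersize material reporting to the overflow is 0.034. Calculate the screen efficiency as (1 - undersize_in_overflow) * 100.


Screen efficiency = (1 - fraction of undersize in overflow) * 100
= (1 - 0.034) * 100
= 0.966 * 100
= 96.6%

96.6%


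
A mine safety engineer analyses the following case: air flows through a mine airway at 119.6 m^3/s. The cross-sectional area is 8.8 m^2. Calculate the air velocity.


Velocity = flow rate / cross-sectional area
= 119.6 / 8.8
= 13.5909 m/s

13.5909 m/s


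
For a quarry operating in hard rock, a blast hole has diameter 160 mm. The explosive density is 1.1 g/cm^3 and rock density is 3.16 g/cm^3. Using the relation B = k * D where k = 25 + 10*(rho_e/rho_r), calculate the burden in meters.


First, compute k:
rho_e / rho_r = 1.1 / 3.16 = 0.3481012658
k = 25 + 10 * 0.3481012658 = 28.48101266
Then, compute burden:
B = k * D / 1000 = 28.48101266 * 160 / 1000
= 4556.962025 / 1000
= 4.557 m

4.557 m


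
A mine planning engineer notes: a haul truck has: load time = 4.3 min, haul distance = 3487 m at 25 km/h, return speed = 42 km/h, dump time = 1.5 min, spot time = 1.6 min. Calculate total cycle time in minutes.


Convert haul speed to m/min: 25 * 1000/60 = 416.6666667 m/min
Haul time = 3487 / 416.6666667 = 8.3688 min
Convert return speed to m/min: 42 * 1000/60 = 700 m/min
Return time = 3487 / 700 = 4.981428571 min
Total cycle time:
= 4.3 + 8.3688 + 1.5 + 4.981428571 + 1.6
= 20.7502 min

20.7502 min


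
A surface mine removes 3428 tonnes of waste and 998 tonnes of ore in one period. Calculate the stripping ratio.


3.4349

Stripping ratio = waste tonnage / ore tonnage
= 3428 / 998
= 3.4349


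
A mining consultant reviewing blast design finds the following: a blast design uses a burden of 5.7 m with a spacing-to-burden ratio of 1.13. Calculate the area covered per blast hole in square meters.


36.7137 m^2

First, find the spacing:
Spacing = burden * ratio = 5.7 * 1.13
= 6.441 m
Then, calculate the area:
Area = burden * spacing = 5.7 * 6.441
= 36.7137 m^2


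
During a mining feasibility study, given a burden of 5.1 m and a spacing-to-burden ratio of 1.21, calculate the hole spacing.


6.171 m

Spacing = burden * ratio
= 5.1 * 1.21
= 6.171 m


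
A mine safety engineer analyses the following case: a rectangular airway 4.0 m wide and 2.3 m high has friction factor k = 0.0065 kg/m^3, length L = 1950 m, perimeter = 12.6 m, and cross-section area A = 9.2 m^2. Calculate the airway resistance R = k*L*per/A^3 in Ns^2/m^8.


0.2051 Ns^2/m^8

Compute the numerator:
k * L * per = 0.0065 * 1950 * 12.6
= 159.705
Compute the denominator:
A^3 = 9.2^3 = 778.688
Resistance:
R = 159.705 / 778.688
= 0.2051 Ns^2/m^8


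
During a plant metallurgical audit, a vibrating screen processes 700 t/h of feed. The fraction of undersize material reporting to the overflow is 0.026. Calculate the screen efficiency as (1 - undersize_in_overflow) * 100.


Screen efficiency = (1 - fraction of undersize in overflow) * 100
= (1 - 0.026) * 100
= 0.974 * 100
= 97.4%

97.4%


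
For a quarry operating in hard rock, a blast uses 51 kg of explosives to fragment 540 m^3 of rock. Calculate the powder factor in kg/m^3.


0.0944 kg/m^3

Powder factor = explosive mass / rock volume
= 51 / 540
= 0.0944 kg/m^3


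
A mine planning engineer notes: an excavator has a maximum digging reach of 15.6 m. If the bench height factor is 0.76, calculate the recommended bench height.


Bench height = reach * factor
= 15.6 * 0.76
= 11.856 m

11.856 m


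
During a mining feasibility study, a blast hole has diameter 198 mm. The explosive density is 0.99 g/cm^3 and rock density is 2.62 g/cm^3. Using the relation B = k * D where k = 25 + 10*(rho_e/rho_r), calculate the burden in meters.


First, compute k:
rho_e / rho_r = 0.99 / 2.62 = 0.3778625954
k = 25 + 10 * 0.3778625954 = 28.77862595
Then, compute burden:
B = k * D / 1000 = 28.77862595 * 198 / 1000
= 5698.167939 / 1000
= 5.6982 m

5.6982 m


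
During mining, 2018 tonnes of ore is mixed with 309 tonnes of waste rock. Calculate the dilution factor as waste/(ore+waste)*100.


Total material = ore + waste
= 2018 + 309 = 2327 tonnes
Dilution = waste / total * 100
= 309 / 2327 * 100
= 0.1327889987 * 100
= 13.2789%

13.2789%


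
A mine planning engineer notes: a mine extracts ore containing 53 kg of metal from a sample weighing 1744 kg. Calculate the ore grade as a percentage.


3.039%

Ore grade = (metal mass / ore mass) * 100
= (53 / 1744) * 100
= 0.03038990826 * 100
= 3.039%


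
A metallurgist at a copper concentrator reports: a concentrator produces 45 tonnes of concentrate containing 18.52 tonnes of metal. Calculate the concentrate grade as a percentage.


41.1556%

Grade = (metal in concentrate / concentrate mass) * 100
= (18.52 / 45) * 100
= 0.4115555556 * 100
= 41.1556%


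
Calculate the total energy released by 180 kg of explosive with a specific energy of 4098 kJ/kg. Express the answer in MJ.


Energy = mass * specific_energy / 1000
= 180 * 4098 / 1000
= 737640 / 1000
= 737.64 MJ

737.64 MJ


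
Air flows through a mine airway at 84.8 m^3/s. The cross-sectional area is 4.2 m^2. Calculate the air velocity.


20.1905 m/s

Velocity = flow rate / cross-sectional area
= 84.8 / 4.2
= 20.1905 m/s


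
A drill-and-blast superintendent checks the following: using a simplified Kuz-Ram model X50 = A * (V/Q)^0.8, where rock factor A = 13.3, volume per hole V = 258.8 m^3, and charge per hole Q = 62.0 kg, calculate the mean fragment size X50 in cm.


Compute V/Q:
V/Q = 258.8 / 62.0 = 4.174193548
Raise to the power 0.8:
(V/Q)^0.8 = 4.174193548^0.8 = 3.136592257
Multiply by A:
X50 = 13.3 * 3.136592257
= 41.7167 cm

41.7167 cm


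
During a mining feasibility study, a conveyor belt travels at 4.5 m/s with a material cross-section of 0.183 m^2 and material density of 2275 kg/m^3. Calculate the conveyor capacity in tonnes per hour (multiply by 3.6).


6744.465 t/h

Volumetric flow = speed * area
= 4.5 * 0.183 = 0.8235 m^3/s
Mass flow = volumetric * density
= 0.8235 * 2275 = 1873.4625 kg/s
Convert to t/h: multiply by 3.6
Capacity = 1873.4625 * 3.6
= 6744.465 t/h


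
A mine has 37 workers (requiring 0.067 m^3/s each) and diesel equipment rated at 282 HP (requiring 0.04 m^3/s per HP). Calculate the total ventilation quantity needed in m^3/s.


13.759 m^3/s

Airflow for workers:
Q_people = 37 * 0.067 = 2.479 m^3/s
Airflow for diesel equipment:
Q_diesel = 282 * 0.04 = 11.28 m^3/s
Total ventilation:
Q_total = 2.479 + 11.28
= 13.759 m^3/s


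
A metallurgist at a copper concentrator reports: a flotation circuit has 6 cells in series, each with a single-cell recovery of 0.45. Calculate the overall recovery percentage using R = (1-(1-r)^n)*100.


97.2319%

Complement of single-cell recovery:
1 - r = 1 - 0.45 = 0.55
Raise to power n:
(1 - r)^6 = 0.55^6 = 0.02768064063
Overall recovery:
R = (1 - 0.02768064063) * 100
= 97.2319%


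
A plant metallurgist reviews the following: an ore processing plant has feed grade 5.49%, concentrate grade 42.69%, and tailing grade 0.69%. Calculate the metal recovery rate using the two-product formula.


88.8681%

Using the two-product formula:
R = 100 * c * (f - t) / (f * (c - t))
Numerator = 100 * 42.69 * (5.49 - 0.69)
= 100 * 42.69 * 4.8
= 20491.2
Denominator = 5.49 * (42.69 - 0.69)
= 5.49 * 42.0
= 230.58
R = 20491.2 / 230.58
= 88.8681%


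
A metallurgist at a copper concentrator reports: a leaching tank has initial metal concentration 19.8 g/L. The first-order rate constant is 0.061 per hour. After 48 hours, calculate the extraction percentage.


Compute the exponent:
-k * t = -0.061 * 48 = -2.928
Remaining concentration:
C = 19.8 * exp(-2.928)
= 19.8 * 0.05350393909
= 1.059377994 g/L
Extracted = 19.8 - 1.059377994 = 18.74062201 g/L
Extraction % = 18.74062201 / 19.8 * 100
= 94.6496%

94.6496%


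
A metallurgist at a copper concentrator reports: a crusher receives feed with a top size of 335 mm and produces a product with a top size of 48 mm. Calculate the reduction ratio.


6.9792

Reduction ratio = feed size / product size
= 335 / 48
= 6.9792


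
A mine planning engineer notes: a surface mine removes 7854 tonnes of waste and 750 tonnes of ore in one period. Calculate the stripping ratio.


10.472

Stripping ratio = waste tonnage / ore tonnage
= 7854 / 750
= 10.472


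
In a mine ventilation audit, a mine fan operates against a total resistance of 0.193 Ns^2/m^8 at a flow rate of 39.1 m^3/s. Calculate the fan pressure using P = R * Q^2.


295.0603 Pa

Compute Q^2:
Q^2 = 39.1^2 = 1528.81
Compute pressure:
P = R * Q^2 = 0.193 * 1528.81
= 295.0603 Pa


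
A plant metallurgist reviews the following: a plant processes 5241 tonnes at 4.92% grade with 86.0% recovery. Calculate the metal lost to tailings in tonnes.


36.1 tonnes

Total metal in feed:
= 5241 * 4.92 / 100 = 257.8572 tonnes
Metal recovered:
= 257.8572 * 86.0 / 100 = 221.757192 tonnes
Metal lost to tailings:
= 257.8572 - 221.757192
= 36.1 tonnes


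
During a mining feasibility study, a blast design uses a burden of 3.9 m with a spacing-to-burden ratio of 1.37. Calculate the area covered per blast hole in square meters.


First, find the spacing:
Spacing = burden * ratio = 3.9 * 1.37
= 5.343 m
Then, calculate the area:
Area = burden * spacing = 3.9 * 5.343
= 20.8377 m^2

20.8377 m^2


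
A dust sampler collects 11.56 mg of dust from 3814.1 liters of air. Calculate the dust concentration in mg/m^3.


3.0309 mg/m^3

Convert liters to m^3: 1 m^3 = 1000 L
Concentration = mass / volume * 1000
= 11.56 / 3814.1 * 1000
= 0.00303085918 * 1000
= 3.0309 mg/m^3


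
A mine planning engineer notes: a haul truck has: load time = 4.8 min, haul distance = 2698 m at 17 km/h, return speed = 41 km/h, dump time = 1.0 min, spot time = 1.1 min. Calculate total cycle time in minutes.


20.3706 min

Convert haul speed to m/min: 17 * 1000/60 = 283.3333333 m/min
Haul time = 2698 / 283.3333333 = 9.522352941 min
Convert return speed to m/min: 41 * 1000/60 = 683.3333333 m/min
Return time = 2698 / 683.3333333 = 3.948292683 min
Total cycle time:
= 4.8 + 9.522352941 + 1.0 + 3.948292683 + 1.1
= 20.3706 min


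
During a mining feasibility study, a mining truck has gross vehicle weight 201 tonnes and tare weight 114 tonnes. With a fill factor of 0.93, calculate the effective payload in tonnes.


80.91 tonnes

Maximum payload = gross - tare
= 201 - 114 = 87 tonnes
Effective payload = max payload * fill factor
= 87 * 0.93
= 80.91 tonnes


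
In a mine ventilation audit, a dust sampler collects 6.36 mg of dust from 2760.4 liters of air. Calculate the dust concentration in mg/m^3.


Convert liters to m^3: 1 m^3 = 1000 L
Concentration = mass / volume * 1000
= 6.36 / 2760.4 * 1000
= 0.002304013911 * 1000
= 2.304 mg/m^3

2.304 mg/m^3


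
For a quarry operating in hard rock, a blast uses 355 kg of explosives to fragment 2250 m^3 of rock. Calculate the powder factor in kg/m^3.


Powder factor = explosive mass / rock volume
= 355 / 2250
= 0.1578 kg/m^3

0.1578 kg/m^3


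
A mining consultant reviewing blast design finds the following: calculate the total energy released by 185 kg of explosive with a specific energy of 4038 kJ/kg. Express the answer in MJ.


747.03 MJ

Energy = mass * specific_energy / 1000
= 185 * 4038 / 1000
= 747030 / 1000
= 747.03 MJ


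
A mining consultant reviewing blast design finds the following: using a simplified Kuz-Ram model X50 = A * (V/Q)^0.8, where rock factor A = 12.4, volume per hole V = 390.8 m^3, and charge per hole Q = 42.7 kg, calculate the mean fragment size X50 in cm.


72.8858 cm

Compute V/Q:
V/Q = 390.8 / 42.7 = 9.152224824
Raise to the power 0.8:
(V/Q)^0.8 = 9.152224824^0.8 = 5.877888507
Multiply by A:
X50 = 12.4 * 5.877888507
= 72.8858 cm


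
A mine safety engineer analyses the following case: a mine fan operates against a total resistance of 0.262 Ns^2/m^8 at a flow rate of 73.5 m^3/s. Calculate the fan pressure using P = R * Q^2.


1415.3895 Pa

Compute Q^2:
Q^2 = 73.5^2 = 5402.25
Compute pressure:
P = R * Q^2 = 0.262 * 5402.25
= 1415.3895 Pa


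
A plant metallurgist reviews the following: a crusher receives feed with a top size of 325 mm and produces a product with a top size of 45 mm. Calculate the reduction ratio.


7.2222

Reduction ratio = feed size / product size
= 325 / 45
= 7.2222


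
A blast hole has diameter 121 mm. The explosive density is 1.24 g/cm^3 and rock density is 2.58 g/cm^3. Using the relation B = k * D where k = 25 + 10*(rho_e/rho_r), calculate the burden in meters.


First, compute k:
rho_e / rho_r = 1.24 / 2.58 = 0.480620155
k = 25 + 10 * 0.480620155 = 29.80620155
Then, compute burden:
B = k * D / 1000 = 29.80620155 * 121 / 1000
= 3606.550388 / 1000
= 3.6066 m

3.6066 m


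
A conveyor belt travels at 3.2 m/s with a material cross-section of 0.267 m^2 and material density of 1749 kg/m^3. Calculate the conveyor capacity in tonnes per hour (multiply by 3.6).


5379.6442 t/h

Volumetric flow = speed * area
= 3.2 * 0.267 = 0.8544 m^3/s
Mass flow = volumetric * density
= 0.8544 * 1749 = 1494.3456 kg/s
Convert to t/h: multiply by 3.6
Capacity = 1494.3456 * 3.6
= 5379.6442 t/h


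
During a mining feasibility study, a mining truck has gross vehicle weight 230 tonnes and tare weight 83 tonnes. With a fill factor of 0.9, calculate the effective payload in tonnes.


Maximum payload = gross - tare
= 230 - 83 = 147 tonnes
Effective payload = max payload * fill factor
= 147 * 0.9
= 132.3 tonnes

132.3 tonnes


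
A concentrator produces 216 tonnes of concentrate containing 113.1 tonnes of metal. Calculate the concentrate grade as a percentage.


Grade = (metal in concentrate / concentrate mass) * 100
= (113.1 / 216) * 100
= 0.5236111111 * 100
= 52.3611%

52.3611%


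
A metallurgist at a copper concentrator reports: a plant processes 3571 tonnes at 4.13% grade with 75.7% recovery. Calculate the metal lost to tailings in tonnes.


Total metal in feed:
= 3571 * 4.13 / 100 = 147.4823 tonnes
Metal recovered:
= 147.4823 * 75.7 / 100 = 111.6441011 tonnes
Metal lost to tailings:
= 147.4823 - 111.6441011
= 35.8382 tonnes

35.8382 tonnes


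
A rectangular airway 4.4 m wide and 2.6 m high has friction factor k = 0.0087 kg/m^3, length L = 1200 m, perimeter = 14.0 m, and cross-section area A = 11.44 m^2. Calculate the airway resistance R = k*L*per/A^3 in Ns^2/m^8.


Compute the numerator:
k * L * per = 0.0087 * 1200 * 14.0
= 146.16
Compute the denominator:
A^3 = 11.44^3 = 1497.193984
Resistance:
R = 146.16 / 1497.193984
= 0.0976 Ns^2/m^8

0.0976 Ns^2/m^8


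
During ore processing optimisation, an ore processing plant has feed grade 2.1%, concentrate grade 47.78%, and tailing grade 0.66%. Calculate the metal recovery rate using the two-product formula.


Using the two-product formula:
R = 100 * c * (f - t) / (f * (c - t))
Numerator = 100 * 47.78 * (2.1 - 0.66)
= 100 * 47.78 * 1.44
= 6880.32
Denominator = 2.1 * (47.78 - 0.66)
= 2.1 * 47.12
= 98.952
R = 6880.32 / 98.952
= 69.5319%

69.5319%


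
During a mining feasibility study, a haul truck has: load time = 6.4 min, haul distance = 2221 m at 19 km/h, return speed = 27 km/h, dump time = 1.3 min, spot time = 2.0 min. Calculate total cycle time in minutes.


21.6492 min

Convert haul speed to m/min: 19 * 1000/60 = 316.6666667 m/min
Haul time = 2221 / 316.6666667 = 7.013684211 min
Convert return speed to m/min: 27 * 1000/60 = 450 m/min
Return time = 2221 / 450 = 4.935555556 min
Total cycle time:
= 6.4 + 7.013684211 + 1.3 + 4.935555556 + 2.0
= 21.6492 min


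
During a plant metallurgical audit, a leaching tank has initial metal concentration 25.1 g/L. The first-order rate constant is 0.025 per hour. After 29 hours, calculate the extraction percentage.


Compute the exponent:
-k * t = -0.025 * 29 = -0.725
Remaining concentration:
C = 25.1 * exp(-0.725)
= 25.1 * 0.484324569
= 12.15654668 g/L
Extracted = 25.1 - 12.15654668 = 12.94345332 g/L
Extraction % = 12.94345332 / 25.1 * 100
= 51.5675%

51.5675%


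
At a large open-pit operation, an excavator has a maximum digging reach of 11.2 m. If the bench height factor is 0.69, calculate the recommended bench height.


7.728 m

Bench height = reach * factor
= 11.2 * 0.69
= 7.728 m


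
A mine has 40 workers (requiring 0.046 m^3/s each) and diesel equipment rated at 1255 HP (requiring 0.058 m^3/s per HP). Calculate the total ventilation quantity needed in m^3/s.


Airflow for workers:
Q_people = 40 * 0.046 = 1.84 m^3/s
Airflow for diesel equipment:
Q_diesel = 1255 * 0.058 = 72.79 m^3/s
Total ventilation:
Q_total = 1.84 + 72.79
= 74.63 m^3/s

74.63 m^3/s


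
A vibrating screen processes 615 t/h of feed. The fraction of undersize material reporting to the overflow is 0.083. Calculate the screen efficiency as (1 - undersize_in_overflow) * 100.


Screen efficiency = (1 - fraction of undersize in overflow) * 100
= (1 - 0.083) * 100
= 0.917 * 100
= 91.7%

91.7%


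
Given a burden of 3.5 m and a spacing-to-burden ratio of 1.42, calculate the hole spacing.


4.97 m

Spacing = burden * ratio
= 3.5 * 1.42
= 4.97 m


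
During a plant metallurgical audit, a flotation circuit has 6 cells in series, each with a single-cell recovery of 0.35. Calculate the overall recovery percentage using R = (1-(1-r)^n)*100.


92.4581%

Complement of single-cell recovery:
1 - r = 1 - 0.35 = 0.65
Raise to power n:
(1 - r)^6 = 0.65^6 = 0.07541889063
Overall recovery:
R = (1 - 0.07541889063) * 100
= 92.4581%


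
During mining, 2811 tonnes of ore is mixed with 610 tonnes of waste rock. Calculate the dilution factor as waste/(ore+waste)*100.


Total material = ore + waste
= 2811 + 610 = 3421 tonnes
Dilution = waste / total * 100
= 610 / 3421 * 100
= 0.1783104355 * 100
= 17.831%

17.831%


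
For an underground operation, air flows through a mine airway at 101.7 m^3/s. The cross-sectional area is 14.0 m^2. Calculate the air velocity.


Velocity = flow rate / cross-sectional area
= 101.7 / 14.0
= 7.2643 m/s

7.2643 m/s


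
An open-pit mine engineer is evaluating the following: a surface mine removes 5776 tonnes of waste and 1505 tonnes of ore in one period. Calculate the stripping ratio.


Stripping ratio = waste tonnage / ore tonnage
= 5776 / 1505
= 3.8379

3.8379


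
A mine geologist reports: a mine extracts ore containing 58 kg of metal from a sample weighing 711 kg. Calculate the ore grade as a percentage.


8.1575%

Ore grade = (metal mass / ore mass) * 100
= (58 / 711) * 100
= 0.08157524613 * 100
= 8.1575%


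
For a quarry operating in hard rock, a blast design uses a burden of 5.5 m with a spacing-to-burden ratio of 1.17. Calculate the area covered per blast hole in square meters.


First, find the spacing:
Spacing = burden * ratio = 5.5 * 1.17
= 6.435 m
Then, calculate the area:
Area = burden * spacing = 5.5 * 6.435
= 35.3925 m^2

35.3925 m^2


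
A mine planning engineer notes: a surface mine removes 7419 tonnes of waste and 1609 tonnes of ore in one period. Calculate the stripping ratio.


Stripping ratio = waste tonnage / ore tonnage
= 7419 / 1609
= 4.6109

4.6109


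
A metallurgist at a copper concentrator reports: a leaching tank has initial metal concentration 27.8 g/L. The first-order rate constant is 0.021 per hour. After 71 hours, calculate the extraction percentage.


77.4853%

Compute the exponent:
-k * t = -0.021 * 71 = -1.491
Remaining concentration:
C = 27.8 * exp(-1.491)
= 27.8 * 0.2251473955
= 6.259097596 g/L
Extracted = 27.8 - 6.259097596 = 21.5409024 g/L
Extraction % = 21.5409024 / 27.8 * 100
= 77.4853%


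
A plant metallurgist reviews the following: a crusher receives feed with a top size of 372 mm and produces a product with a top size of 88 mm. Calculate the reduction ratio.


Reduction ratio = feed size / product size
= 372 / 88
= 4.2273

4.2273


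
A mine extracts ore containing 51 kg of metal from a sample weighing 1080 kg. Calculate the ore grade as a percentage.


4.7222%

Ore grade = (metal mass / ore mass) * 100
= (51 / 1080) * 100
= 0.04722222222 * 100
= 4.7222%


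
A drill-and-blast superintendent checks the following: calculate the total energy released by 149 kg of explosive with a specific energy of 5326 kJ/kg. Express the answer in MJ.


Energy = mass * specific_energy / 1000
= 149 * 5326 / 1000
= 793574 / 1000
= 793.574 MJ

793.574 MJ


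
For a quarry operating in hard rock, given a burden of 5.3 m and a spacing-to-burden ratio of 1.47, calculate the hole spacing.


7.791 m

Spacing = burden * ratio
= 5.3 * 1.47
= 7.791 m


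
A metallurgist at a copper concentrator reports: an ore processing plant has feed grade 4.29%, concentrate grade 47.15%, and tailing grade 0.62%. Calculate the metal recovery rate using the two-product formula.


Using the two-product formula:
R = 100 * c * (f - t) / (f * (c - t))
Numerator = 100 * 47.15 * (4.29 - 0.62)
= 100 * 47.15 * 3.67
= 17304.05
Denominator = 4.29 * (47.15 - 0.62)
= 4.29 * 46.53
= 199.6137
R = 17304.05 / 199.6137
= 86.6877%

86.6877%


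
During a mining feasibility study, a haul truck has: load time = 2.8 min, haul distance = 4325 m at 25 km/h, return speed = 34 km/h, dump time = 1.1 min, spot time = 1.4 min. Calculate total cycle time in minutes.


23.3124 min

Convert haul speed to m/min: 25 * 1000/60 = 416.6666667 m/min
Haul time = 4325 / 416.6666667 = 10.38 min
Convert return speed to m/min: 34 * 1000/60 = 566.6666667 m/min
Return time = 4325 / 566.6666667 = 7.632352941 min
Total cycle time:
= 2.8 + 10.38 + 1.1 + 7.632352941 + 1.4
= 23.3124 min


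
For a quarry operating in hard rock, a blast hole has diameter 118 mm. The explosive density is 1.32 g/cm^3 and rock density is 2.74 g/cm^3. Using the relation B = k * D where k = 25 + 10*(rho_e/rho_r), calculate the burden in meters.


First, compute k:
rho_e / rho_r = 1.32 / 2.74 = 0.4817518248
k = 25 + 10 * 0.4817518248 = 29.81751825
Then, compute burden:
B = k * D / 1000 = 29.81751825 * 118 / 1000
= 3518.467153 / 1000
= 3.5185 m

3.5185 m


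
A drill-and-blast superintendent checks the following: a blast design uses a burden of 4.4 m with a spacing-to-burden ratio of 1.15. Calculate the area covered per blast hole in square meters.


22.264 m^2

First, find the spacing:
Spacing = burden * ratio = 4.4 * 1.15
= 5.06 m
Then, calculate the area:
Area = burden * spacing = 4.4 * 5.06
= 22.264 m^2


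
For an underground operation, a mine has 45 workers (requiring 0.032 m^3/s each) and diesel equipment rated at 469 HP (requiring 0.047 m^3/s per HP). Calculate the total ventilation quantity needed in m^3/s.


23.483 m^3/s

Airflow for workers:
Q_people = 45 * 0.032 = 1.44 m^3/s
Airflow for diesel equipment:
Q_diesel = 469 * 0.047 = 22.043 m^3/s
Total ventilation:
Q_total = 1.44 + 22.043
= 23.483 m^3/s


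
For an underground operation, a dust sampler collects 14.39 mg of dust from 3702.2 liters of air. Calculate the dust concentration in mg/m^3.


3.8869 mg/m^3

Convert liters to m^3: 1 m^3 = 1000 L
Concentration = mass / volume * 1000
= 14.39 / 3702.2 * 1000
= 0.003886878072 * 1000
= 3.8869 mg/m^3


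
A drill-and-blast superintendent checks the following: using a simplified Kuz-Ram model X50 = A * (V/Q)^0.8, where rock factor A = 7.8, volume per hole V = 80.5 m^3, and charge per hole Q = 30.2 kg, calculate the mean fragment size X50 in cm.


17.0894 cm

Compute V/Q:
V/Q = 80.5 / 30.2 = 2.665562914
Raise to the power 0.8:
(V/Q)^0.8 = 2.665562914^0.8 = 2.190943358
Multiply by A:
X50 = 7.8 * 2.190943358
= 17.0894 cm


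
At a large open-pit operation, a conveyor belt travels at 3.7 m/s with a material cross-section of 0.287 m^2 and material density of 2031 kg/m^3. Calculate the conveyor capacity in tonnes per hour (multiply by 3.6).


7764.188 t/h

Volumetric flow = speed * area
= 3.7 * 0.287 = 1.0619 m^3/s
Mass flow = volumetric * density
= 1.0619 * 2031 = 2156.7189 kg/s
Convert to t/h: multiply by 3.6
Capacity = 2156.7189 * 3.6
= 7764.188 t/h


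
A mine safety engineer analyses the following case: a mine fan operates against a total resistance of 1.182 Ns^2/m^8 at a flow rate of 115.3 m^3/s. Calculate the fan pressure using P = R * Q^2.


Compute Q^2:
Q^2 = 115.3^2 = 13294.09
Compute pressure:
P = R * Q^2 = 1.182 * 13294.09
= 15713.6144 Pa

15713.6144 Pa


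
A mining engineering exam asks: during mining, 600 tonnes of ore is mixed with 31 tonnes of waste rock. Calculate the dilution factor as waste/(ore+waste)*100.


Total material = ore + waste
= 600 + 31 = 631 tonnes
Dilution = waste / total * 100
= 31 / 631 * 100
= 0.04912836767 * 100
= 4.9128%

4.9128%


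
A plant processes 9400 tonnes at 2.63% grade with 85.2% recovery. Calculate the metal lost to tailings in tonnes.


36.5886 tonnes

Total metal in feed:
= 9400 * 2.63 / 100 = 247.22 tonnes
Metal recovered:
= 247.22 * 85.2 / 100 = 210.63144 tonnes
Metal lost to tailings:
= 247.22 - 210.63144
= 36.5886 tonnes


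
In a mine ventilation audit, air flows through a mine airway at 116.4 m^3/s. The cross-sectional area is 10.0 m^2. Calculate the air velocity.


11.64 m/s

Velocity = flow rate / cross-sectional area
= 116.4 / 10.0
= 11.64 m/s


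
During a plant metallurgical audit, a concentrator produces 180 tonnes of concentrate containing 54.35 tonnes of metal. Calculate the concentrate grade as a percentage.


Grade = (metal in concentrate / concentrate mass) * 100
= (54.35 / 180) * 100
= 0.3019444444 * 100
= 30.1944%

30.1944%


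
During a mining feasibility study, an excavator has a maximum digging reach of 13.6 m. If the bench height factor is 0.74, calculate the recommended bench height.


10.064 m

Bench height = reach * factor
= 13.6 * 0.74
= 10.064 m


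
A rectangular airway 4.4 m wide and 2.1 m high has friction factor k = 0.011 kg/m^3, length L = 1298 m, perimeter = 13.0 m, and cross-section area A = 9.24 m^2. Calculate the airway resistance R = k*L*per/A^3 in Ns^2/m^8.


0.2353 Ns^2/m^8

Compute the numerator:
k * L * per = 0.011 * 1298 * 13.0
= 185.614
Compute the denominator:
A^3 = 9.24^3 = 788.889024
Resistance:
R = 185.614 / 788.889024
= 0.2353 Ns^2/m^8


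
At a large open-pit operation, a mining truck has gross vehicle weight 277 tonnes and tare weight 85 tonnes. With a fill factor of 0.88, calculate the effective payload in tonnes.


Maximum payload = gross - tare
= 277 - 85 = 192 tonnes
Effective payload = max payload * fill factor
= 192 * 0.88
= 168.96 tonnes

168.96 tonnes


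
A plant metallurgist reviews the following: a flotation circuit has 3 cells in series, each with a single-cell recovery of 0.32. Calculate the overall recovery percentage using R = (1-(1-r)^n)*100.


68.5568%

Complement of single-cell recovery:
1 - r = 1 - 0.32 = 0.68
Raise to power n:
(1 - r)^3 = 0.68^3 = 0.314432
Overall recovery:
R = (1 - 0.314432) * 100
= 68.5568%


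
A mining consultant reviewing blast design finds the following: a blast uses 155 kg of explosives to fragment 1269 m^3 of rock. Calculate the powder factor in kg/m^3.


0.1221 kg/m^3

Powder factor = explosive mass / rock volume
= 155 / 1269
= 0.1221 kg/m^3


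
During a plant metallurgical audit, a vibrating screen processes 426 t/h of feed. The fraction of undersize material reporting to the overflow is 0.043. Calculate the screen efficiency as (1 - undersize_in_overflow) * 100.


95.7%

Screen efficiency = (1 - fraction of undersize in overflow) * 100
= (1 - 0.043) * 100
= 0.957 * 100
= 95.7%


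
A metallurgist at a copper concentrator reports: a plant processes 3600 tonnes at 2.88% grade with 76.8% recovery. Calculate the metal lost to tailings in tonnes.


Total metal in feed:
= 3600 * 2.88 / 100 = 103.68 tonnes
Metal recovered:
= 103.68 * 76.8 / 100 = 79.62624 tonnes
Metal lost to tailings:
= 103.68 - 79.62624
= 24.0538 tonnes

24.0538 tonnes


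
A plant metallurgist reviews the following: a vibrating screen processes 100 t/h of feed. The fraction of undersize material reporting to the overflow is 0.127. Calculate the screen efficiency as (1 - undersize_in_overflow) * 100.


Screen efficiency = (1 - fraction of undersize in overflow) * 100
= (1 - 0.127) * 100
= 0.873 * 100
= 87.3%

87.3%


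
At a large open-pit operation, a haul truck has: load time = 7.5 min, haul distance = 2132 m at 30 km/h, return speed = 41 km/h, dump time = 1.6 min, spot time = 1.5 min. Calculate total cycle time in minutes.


Convert haul speed to m/min: 30 * 1000/60 = 500 m/min
Haul time = 2132 / 500 = 4.264 min
Convert return speed to m/min: 41 * 1000/60 = 683.3333333 m/min
Return time = 2132 / 683.3333333 = 3.12 min
Total cycle time:
= 7.5 + 4.264 + 1.6 + 3.12 + 1.5
= 17.984 min

17.984 min


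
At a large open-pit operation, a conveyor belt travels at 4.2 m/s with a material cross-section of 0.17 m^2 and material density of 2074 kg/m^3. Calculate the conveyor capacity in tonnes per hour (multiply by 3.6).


5331.0096 t/h

Volumetric flow = speed * area
= 4.2 * 0.17 = 0.714 m^3/s
Mass flow = volumetric * density
= 0.714 * 2074 = 1480.836 kg/s
Convert to t/h: multiply by 3.6
Capacity = 1480.836 * 3.6
= 5331.0096 t/h


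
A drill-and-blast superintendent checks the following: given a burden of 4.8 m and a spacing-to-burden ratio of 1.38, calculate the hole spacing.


6.624 m

Spacing = burden * ratio
= 4.8 * 1.38
= 6.624 m


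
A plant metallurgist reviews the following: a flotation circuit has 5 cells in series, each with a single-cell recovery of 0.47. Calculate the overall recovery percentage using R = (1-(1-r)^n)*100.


95.818%

Complement of single-cell recovery:
1 - r = 1 - 0.47 = 0.53
Raise to power n:
(1 - r)^5 = 0.53^5 = 0.0418195493
Overall recovery:
R = (1 - 0.0418195493) * 100
= 95.818%


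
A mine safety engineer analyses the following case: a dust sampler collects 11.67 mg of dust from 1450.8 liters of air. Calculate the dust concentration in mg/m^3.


8.0438 mg/m^3

Convert liters to m^3: 1 m^3 = 1000 L
Concentration = mass / volume * 1000
= 11.67 / 1450.8 * 1000
= 0.008043837883 * 1000
= 8.0438 mg/m^3


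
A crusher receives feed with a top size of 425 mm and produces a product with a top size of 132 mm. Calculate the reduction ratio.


Reduction ratio = feed size / product size
= 425 / 132
= 3.2197

3.2197


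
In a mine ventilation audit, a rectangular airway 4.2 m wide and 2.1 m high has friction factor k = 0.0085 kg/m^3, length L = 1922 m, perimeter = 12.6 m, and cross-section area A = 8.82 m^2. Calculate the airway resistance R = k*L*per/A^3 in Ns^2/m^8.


Compute the numerator:
k * L * per = 0.0085 * 1922 * 12.6
= 205.8462
Compute the denominator:
A^3 = 8.82^3 = 686.128968
Resistance:
R = 205.8462 / 686.128968
= 0.3 Ns^2/m^8

0.3 Ns^2/m^8


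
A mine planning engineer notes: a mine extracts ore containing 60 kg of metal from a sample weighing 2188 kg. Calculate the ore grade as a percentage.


Ore grade = (metal mass / ore mass) * 100
= (60 / 2188) * 100
= 0.02742230347 * 100
= 2.7422%

2.7422%


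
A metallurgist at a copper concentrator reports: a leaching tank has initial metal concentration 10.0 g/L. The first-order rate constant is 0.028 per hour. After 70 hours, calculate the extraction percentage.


Compute the exponent:
-k * t = -0.028 * 70 = -1.96
Remaining concentration:
C = 10.0 * exp(-1.96)
= 10.0 * 0.1408584209
= 1.408584209 g/L
Extracted = 10.0 - 1.408584209 = 8.591415791 g/L
Extraction % = 8.591415791 / 10.0 * 100
= 85.9142%

85.9142%


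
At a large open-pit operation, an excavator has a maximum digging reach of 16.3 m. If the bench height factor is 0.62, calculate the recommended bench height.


Bench height = reach * factor
= 16.3 * 0.62
= 10.106 m

10.106 m


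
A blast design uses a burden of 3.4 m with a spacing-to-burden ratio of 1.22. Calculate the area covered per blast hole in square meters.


14.1032 m^2

First, find the spacing:
Spacing = burden * ratio = 3.4 * 1.22
= 4.148 m
Then, calculate the area:
Area = burden * spacing = 3.4 * 4.148
= 14.1032 m^2


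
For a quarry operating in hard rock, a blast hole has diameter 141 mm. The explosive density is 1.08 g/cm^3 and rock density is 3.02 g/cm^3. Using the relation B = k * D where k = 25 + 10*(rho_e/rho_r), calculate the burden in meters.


4.0292 m

First, compute k:
rho_e / rho_r = 1.08 / 3.02 = 0.357615894
k = 25 + 10 * 0.357615894 = 28.57615894
Then, compute burden:
B = k * D / 1000 = 28.57615894 * 141 / 1000
= 4029.238411 / 1000
= 4.0292 m


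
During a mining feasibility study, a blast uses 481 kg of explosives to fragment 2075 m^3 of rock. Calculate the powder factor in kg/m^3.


0.2318 kg/m^3

Powder factor = explosive mass / rock volume
= 481 / 2075
= 0.2318 kg/m^3


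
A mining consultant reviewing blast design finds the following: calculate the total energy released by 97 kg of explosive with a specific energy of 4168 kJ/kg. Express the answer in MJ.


Energy = mass * specific_energy / 1000
= 97 * 4168 / 1000
= 404296 / 1000
= 404.296 MJ

404.296 MJ


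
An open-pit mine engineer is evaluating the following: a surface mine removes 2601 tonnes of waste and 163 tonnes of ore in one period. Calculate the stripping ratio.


15.9571

Stripping ratio = waste tonnage / ore tonnage
= 2601 / 163
= 15.9571


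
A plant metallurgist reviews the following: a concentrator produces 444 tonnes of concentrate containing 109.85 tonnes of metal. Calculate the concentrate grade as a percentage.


Grade = (metal in concentrate / concentrate mass) * 100
= (109.85 / 444) * 100
= 0.2474099099 * 100
= 24.741%

24.741%


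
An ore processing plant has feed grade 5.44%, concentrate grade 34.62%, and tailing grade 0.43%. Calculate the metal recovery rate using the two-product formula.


93.2539%

Using the two-product formula:
R = 100 * c * (f - t) / (f * (c - t))
Numerator = 100 * 34.62 * (5.44 - 0.43)
= 100 * 34.62 * 5.01
= 17344.62
Denominator = 5.44 * (34.62 - 0.43)
= 5.44 * 34.19
= 185.9936
R = 17344.62 / 185.9936
= 93.2539%


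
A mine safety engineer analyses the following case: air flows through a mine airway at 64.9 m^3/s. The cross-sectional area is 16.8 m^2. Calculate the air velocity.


Velocity = flow rate / cross-sectional area
= 64.9 / 16.8
= 3.8631 m/s

3.8631 m/s


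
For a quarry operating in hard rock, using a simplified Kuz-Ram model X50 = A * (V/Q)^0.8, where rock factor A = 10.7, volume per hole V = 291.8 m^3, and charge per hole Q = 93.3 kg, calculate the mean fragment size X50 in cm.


Compute V/Q:
V/Q = 291.8 / 93.3 = 3.127545552
Raise to the power 0.8:
(V/Q)^0.8 = 3.127545552^0.8 = 2.489791128
Multiply by A:
X50 = 10.7 * 2.489791128
= 26.6408 cm

26.6408 cm


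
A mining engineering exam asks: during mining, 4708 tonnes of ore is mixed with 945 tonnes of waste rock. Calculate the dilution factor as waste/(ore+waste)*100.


16.7168%

Total material = ore + waste
= 4708 + 945 = 5653 tonnes
Dilution = waste / total * 100
= 945 / 5653 * 100
= 0.1671678755 * 100
= 16.7168%


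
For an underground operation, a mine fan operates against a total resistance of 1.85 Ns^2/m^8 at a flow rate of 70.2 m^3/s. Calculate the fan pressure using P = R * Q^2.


9116.874 Pa

Compute Q^2:
Q^2 = 70.2^2 = 4928.04
Compute pressure:
P = R * Q^2 = 1.85 * 4928.04
= 9116.874 Pa


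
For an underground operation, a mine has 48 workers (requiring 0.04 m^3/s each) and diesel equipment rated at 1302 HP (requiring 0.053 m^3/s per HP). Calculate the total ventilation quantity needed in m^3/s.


70.926 m^3/s

Airflow for workers:
Q_people = 48 * 0.04 = 1.92 m^3/s
Airflow for diesel equipment:
Q_diesel = 1302 * 0.053 = 69.006 m^3/s
Total ventilation:
Q_total = 1.92 + 69.006
= 70.926 m^3/s


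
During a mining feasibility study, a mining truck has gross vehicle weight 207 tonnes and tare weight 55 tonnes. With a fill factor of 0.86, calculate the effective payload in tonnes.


130.72 tonnes

Maximum payload = gross - tare
= 207 - 55 = 152 tonnes
Effective payload = max payload * fill factor
= 152 * 0.86
= 130.72 tonnes


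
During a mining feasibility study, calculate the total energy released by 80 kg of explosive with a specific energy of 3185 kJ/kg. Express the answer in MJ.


Energy = mass * specific_energy / 1000
= 80 * 3185 / 1000
= 254800 / 1000
= 254.8 MJ

254.8 MJ


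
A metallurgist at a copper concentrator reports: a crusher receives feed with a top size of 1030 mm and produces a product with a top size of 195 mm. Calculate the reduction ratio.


5.2821

Reduction ratio = feed size / product size
= 1030 / 195
= 5.2821


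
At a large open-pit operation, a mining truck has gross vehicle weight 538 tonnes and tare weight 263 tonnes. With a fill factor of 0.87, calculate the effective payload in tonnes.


239.25 tonnes

Maximum payload = gross - tare
= 538 - 263 = 275 tonnes
Effective payload = max payload * fill factor
= 275 * 0.87
= 239.25 tonnes


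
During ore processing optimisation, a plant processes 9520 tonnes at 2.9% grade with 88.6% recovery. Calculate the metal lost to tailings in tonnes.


Total metal in feed:
= 9520 * 2.9 / 100 = 276.08 tonnes
Metal recovered:
= 276.08 * 88.6 / 100 = 244.60688 tonnes
Metal lost to tailings:
= 276.08 - 244.60688
= 31.4731 tonnes

31.4731 tonnes


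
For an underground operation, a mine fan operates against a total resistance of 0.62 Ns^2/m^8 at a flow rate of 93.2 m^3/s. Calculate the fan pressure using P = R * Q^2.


Compute Q^2:
Q^2 = 93.2^2 = 8686.24
Compute pressure:
P = R * Q^2 = 0.62 * 8686.24
= 5385.4688 Pa

5385.4688 Pa


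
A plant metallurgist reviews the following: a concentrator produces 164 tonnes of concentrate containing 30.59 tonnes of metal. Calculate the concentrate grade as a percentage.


18.6524%

Grade = (metal in concentrate / concentrate mass) * 100
= (30.59 / 164) * 100
= 0.1865243902 * 100
= 18.6524%


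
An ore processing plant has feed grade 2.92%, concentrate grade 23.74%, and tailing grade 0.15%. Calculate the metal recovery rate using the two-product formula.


95.4662%

Using the two-product formula:
R = 100 * c * (f - t) / (f * (c - t))
Numerator = 100 * 23.74 * (2.92 - 0.15)
= 100 * 23.74 * 2.77
= 6575.98
Denominator = 2.92 * (23.74 - 0.15)
= 2.92 * 23.59
= 68.8828
R = 6575.98 / 68.8828
= 95.4662%


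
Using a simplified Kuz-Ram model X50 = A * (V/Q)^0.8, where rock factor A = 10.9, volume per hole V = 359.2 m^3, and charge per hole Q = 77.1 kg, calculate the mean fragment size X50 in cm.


37.3295 cm

Compute V/Q:
V/Q = 359.2 / 77.1 = 4.658884565
Raise to the power 0.8:
(V/Q)^0.8 = 4.658884565^0.8 = 3.424723864
Multiply by A:
X50 = 10.9 * 3.424723864
= 37.3295 cm


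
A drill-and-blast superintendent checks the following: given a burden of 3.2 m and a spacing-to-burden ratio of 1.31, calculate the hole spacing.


4.192 m

Spacing = burden * ratio
= 3.2 * 1.31
= 4.192 m


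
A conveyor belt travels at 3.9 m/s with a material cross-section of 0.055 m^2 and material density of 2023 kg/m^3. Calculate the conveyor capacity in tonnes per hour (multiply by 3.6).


1562.1606 t/h

Volumetric flow = speed * area
= 3.9 * 0.055 = 0.2145 m^3/s
Mass flow = volumetric * density
= 0.2145 * 2023 = 433.9335 kg/s
Convert to t/h: multiply by 3.6
Capacity = 433.9335 * 3.6
= 1562.1606 t/h


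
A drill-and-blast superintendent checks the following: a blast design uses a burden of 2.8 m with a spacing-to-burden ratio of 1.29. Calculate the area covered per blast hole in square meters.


First, find the spacing:
Spacing = burden * ratio = 2.8 * 1.29
= 3.612 m
Then, calculate the area:
Area = burden * spacing = 2.8 * 3.612
= 10.1136 m^2

10.1136 m^2
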